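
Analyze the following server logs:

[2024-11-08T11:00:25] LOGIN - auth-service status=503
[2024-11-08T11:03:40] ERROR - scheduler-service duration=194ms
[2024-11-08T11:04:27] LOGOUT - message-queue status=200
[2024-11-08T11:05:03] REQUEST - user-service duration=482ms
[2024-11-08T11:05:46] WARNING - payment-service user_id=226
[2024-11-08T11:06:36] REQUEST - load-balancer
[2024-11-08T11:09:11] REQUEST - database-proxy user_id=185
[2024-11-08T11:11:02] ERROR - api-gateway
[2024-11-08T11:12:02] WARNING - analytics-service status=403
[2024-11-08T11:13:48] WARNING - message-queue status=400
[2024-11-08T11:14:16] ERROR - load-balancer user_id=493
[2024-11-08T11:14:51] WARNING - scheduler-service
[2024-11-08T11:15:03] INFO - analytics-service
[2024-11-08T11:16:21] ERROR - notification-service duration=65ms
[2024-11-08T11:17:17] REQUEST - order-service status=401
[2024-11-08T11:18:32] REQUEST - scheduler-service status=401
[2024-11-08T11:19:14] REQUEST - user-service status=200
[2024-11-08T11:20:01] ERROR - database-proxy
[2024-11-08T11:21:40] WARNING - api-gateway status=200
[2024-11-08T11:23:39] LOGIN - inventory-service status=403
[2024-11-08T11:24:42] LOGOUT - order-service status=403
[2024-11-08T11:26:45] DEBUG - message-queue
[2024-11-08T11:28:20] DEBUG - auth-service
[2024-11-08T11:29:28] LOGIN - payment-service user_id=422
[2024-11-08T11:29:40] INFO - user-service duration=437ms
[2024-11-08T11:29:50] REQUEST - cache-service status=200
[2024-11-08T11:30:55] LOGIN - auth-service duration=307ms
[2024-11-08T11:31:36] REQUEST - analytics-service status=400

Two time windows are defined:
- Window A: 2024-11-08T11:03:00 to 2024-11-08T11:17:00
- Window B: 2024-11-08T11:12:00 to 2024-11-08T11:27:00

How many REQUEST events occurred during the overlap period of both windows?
0

To find overlap events:

1. Window A: 2024-11-08T11:03:00 to 2024-11-08T11:17:00
2. Window B: 2024-11-08T11:12:00 to 2024-11-08T11:27:00
3. Overlap period: 2024-11-08T11:12:00 to 2024-11-08T11:17:00
4. Count REQUEST events in overlap: 0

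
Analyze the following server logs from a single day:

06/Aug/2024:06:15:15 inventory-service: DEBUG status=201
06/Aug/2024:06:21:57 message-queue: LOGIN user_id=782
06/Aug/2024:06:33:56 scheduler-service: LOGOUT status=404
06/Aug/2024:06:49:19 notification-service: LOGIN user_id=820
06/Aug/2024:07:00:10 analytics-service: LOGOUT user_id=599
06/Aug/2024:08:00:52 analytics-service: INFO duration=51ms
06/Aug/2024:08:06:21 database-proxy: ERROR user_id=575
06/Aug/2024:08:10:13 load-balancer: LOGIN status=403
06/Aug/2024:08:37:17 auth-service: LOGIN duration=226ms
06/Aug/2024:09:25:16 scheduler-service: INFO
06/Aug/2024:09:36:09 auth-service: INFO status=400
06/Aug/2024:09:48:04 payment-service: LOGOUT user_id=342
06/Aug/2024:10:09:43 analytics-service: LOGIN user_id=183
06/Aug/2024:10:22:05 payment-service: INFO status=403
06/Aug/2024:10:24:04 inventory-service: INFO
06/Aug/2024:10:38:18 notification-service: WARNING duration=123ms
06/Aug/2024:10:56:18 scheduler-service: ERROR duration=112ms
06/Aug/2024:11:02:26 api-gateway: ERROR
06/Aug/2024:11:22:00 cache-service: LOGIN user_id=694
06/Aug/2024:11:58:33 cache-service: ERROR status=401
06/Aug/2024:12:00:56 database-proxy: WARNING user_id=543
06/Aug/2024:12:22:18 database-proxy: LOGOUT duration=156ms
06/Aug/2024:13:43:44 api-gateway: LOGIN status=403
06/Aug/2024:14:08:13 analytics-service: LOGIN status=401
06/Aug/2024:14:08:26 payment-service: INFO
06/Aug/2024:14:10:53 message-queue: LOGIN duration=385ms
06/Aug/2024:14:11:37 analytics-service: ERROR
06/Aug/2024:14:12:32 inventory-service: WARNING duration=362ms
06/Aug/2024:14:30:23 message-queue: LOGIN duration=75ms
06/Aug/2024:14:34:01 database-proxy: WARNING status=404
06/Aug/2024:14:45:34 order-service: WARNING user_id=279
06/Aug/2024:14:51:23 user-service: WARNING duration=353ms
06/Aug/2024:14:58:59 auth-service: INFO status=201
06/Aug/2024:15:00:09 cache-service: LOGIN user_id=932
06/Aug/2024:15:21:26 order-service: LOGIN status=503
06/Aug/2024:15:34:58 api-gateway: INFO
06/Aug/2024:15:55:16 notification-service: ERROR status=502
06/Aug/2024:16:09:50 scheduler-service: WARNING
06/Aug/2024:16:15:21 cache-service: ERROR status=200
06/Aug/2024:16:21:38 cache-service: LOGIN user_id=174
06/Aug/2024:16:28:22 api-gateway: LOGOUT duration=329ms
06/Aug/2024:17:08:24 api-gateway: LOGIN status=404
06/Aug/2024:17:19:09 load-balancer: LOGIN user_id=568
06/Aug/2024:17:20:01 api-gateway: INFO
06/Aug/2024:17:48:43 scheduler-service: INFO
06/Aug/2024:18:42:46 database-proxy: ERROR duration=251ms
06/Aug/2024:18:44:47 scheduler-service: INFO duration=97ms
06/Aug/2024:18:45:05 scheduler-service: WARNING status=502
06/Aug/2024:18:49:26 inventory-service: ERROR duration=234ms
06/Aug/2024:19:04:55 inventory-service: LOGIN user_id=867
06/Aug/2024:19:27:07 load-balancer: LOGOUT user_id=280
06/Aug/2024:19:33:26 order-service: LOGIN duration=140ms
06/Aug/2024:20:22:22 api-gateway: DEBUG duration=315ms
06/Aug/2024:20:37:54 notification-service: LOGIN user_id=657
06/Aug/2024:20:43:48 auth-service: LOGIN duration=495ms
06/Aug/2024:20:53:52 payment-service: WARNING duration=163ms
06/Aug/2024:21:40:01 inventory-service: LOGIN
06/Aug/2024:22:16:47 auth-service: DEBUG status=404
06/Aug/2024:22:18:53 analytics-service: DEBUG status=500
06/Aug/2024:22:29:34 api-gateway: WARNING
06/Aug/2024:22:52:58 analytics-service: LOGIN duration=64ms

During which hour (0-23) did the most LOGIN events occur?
14

To find the peak hour:

1. Group all LOGIN events by hour
2. Count events in each hour
3. Find hour with maximum count
4. Peak hour: 14 (with 3 events)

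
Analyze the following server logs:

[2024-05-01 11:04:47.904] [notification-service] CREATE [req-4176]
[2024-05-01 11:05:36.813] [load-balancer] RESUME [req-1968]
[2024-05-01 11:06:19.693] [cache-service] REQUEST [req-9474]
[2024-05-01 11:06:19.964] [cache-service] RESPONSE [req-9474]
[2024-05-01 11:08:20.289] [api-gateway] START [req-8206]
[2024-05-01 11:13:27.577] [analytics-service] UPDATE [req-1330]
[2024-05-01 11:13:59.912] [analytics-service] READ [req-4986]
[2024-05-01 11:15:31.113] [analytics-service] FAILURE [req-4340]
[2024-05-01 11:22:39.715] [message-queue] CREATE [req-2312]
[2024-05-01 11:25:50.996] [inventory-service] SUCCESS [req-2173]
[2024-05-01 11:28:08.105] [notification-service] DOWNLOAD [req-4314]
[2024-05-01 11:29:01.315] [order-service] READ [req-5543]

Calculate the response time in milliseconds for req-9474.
271

To calculate latency:

1. Find REQUEST with id req-9474: 2024-05-01 11:06:19.693
2. Find RESPONSE with id req-9474: 2024-05-01 11:06:19.964
3. Latency: 2024-05-01 11:06:19.964 - 2024-05-01 11:06:19.693 = 271ms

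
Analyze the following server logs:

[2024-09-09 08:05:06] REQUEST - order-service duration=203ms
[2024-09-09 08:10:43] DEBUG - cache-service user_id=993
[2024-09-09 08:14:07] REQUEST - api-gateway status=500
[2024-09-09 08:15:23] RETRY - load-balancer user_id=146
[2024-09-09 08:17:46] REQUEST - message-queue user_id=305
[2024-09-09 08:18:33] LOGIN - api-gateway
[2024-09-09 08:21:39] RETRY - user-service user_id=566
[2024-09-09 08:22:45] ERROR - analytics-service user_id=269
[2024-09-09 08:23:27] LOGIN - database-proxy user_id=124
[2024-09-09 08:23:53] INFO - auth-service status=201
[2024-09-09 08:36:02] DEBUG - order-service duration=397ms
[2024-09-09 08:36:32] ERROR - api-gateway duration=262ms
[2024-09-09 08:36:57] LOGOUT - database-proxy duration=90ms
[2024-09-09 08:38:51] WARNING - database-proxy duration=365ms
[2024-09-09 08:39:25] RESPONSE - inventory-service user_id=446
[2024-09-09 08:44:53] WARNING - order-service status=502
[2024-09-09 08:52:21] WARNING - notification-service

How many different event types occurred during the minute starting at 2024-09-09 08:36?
3

To count unique event types:

1. Filter events in the minute starting at 2024-09-09 08:36
2. Extract event types from matching entries
3. Count unique types: 3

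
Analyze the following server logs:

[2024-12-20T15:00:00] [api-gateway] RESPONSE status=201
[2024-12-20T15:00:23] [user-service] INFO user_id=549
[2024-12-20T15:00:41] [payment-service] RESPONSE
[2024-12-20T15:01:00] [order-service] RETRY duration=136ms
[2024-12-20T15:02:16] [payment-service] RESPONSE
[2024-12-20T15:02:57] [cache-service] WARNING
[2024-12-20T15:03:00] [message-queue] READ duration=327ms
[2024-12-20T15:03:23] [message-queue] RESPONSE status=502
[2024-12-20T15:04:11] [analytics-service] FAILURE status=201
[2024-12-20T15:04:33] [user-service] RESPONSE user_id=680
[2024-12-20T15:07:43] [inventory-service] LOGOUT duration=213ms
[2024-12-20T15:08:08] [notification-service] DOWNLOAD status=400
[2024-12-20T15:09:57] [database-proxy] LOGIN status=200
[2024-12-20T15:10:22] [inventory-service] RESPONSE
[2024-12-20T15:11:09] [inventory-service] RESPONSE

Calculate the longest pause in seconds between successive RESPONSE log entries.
349

To find the longest gap:

1. Extract all RESPONSE events in chronological order
2. Calculate time differences between consecutive events
3. Find the maximum difference
4. Longest gap: 349 seconds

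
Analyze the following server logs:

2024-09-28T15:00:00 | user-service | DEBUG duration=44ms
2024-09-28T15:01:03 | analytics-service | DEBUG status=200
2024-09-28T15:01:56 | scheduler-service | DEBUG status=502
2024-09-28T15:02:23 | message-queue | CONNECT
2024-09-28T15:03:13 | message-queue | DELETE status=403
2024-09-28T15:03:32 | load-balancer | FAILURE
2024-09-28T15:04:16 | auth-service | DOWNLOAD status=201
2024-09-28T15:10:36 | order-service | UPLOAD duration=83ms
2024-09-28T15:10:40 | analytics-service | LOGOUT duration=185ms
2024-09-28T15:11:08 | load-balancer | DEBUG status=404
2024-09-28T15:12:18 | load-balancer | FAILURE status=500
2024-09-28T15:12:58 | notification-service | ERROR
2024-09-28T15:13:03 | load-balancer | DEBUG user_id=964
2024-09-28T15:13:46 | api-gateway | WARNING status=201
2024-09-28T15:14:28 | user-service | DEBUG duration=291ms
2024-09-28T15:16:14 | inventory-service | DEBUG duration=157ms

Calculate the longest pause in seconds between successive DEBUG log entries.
552

To find the longest gap:

1. Extract all DEBUG events in chronological order
2. Calculate time differences between consecutive events
3. Find the maximum difference
4. Longest gap: 552 seconds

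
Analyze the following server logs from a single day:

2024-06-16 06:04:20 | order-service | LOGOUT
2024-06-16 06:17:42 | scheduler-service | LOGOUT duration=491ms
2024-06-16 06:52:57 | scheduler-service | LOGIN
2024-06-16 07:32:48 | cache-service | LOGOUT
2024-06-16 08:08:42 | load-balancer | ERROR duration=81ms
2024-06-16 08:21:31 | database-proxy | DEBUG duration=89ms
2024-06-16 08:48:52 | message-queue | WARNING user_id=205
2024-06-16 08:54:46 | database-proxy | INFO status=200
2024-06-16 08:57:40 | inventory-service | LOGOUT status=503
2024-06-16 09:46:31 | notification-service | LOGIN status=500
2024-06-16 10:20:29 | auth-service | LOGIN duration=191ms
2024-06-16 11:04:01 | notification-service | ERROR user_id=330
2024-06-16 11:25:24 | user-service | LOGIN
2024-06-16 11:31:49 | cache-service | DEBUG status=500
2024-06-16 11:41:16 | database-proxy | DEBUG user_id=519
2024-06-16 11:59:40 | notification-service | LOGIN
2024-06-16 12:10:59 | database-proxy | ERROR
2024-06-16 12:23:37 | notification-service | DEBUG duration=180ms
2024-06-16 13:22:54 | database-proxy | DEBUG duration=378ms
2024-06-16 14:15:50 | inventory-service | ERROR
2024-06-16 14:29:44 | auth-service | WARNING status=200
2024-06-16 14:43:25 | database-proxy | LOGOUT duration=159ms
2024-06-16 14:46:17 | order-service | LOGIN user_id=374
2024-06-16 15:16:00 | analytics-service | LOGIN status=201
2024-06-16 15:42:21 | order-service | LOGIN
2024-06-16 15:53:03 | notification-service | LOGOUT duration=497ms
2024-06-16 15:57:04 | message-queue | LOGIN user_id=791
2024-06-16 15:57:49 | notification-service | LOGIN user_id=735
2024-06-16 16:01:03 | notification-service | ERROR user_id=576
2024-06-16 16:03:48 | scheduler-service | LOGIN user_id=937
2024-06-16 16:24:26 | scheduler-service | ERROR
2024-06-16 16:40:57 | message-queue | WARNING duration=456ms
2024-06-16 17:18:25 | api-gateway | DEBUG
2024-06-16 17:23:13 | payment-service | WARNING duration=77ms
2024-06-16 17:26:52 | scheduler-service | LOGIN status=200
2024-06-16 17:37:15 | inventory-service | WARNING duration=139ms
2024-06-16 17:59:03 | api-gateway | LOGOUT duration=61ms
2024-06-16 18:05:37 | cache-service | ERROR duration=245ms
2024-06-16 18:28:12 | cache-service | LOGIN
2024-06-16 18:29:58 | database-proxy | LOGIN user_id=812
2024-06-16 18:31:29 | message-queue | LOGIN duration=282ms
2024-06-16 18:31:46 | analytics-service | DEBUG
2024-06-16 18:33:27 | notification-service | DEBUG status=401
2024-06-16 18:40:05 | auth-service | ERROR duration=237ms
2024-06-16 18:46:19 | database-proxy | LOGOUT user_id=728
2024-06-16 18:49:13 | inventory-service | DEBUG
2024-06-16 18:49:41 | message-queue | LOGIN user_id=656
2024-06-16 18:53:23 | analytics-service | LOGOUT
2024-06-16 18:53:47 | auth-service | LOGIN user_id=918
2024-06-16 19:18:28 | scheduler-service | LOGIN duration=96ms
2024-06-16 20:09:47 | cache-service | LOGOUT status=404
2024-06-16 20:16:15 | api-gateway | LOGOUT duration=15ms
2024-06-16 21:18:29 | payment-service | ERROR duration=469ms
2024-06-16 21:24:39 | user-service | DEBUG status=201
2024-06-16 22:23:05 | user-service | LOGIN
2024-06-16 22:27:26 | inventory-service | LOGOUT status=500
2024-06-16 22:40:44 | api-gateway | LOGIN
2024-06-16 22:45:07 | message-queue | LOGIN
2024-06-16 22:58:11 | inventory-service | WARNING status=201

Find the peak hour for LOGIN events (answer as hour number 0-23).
18

To find the peak hour:

1. Group all LOGIN events by hour
2. Count events in each hour
3. Find hour with maximum count
4. Peak hour: 18 (with 5 events)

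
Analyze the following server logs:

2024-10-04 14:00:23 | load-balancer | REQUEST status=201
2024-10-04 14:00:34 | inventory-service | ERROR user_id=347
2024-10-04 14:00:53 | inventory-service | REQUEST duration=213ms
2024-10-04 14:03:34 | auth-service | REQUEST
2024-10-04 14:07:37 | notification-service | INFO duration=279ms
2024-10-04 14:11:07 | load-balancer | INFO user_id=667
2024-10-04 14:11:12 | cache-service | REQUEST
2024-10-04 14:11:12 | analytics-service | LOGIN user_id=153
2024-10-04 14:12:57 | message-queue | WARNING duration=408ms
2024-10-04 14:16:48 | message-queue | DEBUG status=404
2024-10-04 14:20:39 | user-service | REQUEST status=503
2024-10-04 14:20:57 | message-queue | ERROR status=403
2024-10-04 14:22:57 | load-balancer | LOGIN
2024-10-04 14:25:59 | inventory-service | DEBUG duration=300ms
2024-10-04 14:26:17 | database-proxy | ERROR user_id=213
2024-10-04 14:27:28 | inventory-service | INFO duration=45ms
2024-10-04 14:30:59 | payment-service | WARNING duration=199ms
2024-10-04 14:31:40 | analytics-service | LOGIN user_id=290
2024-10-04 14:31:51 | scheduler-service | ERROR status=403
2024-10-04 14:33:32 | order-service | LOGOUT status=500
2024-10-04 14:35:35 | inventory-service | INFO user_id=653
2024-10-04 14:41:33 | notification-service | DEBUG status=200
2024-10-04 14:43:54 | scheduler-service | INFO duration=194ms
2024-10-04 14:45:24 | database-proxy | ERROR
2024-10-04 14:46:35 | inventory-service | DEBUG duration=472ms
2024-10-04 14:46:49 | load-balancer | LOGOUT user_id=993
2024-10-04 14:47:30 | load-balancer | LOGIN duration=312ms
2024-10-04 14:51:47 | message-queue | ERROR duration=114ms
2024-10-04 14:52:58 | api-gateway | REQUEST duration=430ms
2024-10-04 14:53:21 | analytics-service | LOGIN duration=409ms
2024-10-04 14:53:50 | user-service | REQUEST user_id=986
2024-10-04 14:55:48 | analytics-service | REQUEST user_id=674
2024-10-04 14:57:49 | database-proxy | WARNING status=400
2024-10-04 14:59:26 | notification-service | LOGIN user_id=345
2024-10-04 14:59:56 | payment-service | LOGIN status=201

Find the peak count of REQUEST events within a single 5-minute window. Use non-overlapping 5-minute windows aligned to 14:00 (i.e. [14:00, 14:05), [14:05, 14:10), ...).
3

To find the burst window:

1. Divide the log period into non-overlapping 5-minute windows starting at 14:00
2. Count REQUEST events in each window
3. Find the window with maximum count
4. Maximum events in a window: 3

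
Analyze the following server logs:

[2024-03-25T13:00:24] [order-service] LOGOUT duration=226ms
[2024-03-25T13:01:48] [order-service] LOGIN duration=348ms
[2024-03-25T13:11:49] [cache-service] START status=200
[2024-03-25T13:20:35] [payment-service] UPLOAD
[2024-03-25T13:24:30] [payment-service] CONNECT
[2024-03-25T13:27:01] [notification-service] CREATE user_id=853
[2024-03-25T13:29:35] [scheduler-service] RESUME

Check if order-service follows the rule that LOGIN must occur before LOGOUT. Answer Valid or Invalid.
Invalid

To validate ordering:

1. Required order: LOGIN → LOGOUT
2. Rule: LOGIN must occur before LOGOUT
3. Check actual order of events for order-service
4. Result: Invalid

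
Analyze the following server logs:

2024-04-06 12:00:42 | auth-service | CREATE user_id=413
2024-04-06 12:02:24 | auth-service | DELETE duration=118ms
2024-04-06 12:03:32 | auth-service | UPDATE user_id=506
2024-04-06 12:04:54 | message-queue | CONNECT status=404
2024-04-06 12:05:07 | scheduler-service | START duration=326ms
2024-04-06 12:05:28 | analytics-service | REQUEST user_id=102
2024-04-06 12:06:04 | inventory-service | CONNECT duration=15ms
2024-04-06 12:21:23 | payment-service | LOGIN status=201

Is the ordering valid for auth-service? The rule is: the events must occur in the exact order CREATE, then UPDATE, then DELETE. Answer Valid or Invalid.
Invalid

To validate ordering:

1. Required order: CREATE → UPDATE → DELETE
2. Rule: the events must occur in the exact order CREATE, then UPDATE, then DELETE
3. Check actual order of events for auth-service
4. Result: Invalid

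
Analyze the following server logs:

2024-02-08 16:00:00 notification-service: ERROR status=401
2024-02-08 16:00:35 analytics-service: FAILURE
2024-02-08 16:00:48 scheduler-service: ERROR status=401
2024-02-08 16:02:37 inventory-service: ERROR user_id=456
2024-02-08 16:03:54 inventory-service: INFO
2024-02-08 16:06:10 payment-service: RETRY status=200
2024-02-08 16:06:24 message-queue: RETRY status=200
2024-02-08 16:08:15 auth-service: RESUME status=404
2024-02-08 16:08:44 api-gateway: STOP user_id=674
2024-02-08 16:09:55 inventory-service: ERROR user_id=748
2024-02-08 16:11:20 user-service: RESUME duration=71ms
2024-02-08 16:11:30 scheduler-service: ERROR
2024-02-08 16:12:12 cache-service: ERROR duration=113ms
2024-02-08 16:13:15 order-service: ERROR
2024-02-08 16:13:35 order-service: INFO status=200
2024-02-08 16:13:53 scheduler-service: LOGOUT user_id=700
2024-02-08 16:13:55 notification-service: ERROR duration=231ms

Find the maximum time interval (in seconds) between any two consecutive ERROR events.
438

To find the longest gap:

1. Extract all ERROR events in chronological order
2. Calculate time differences between consecutive events
3. Find the maximum difference
4. Longest gap: 438 seconds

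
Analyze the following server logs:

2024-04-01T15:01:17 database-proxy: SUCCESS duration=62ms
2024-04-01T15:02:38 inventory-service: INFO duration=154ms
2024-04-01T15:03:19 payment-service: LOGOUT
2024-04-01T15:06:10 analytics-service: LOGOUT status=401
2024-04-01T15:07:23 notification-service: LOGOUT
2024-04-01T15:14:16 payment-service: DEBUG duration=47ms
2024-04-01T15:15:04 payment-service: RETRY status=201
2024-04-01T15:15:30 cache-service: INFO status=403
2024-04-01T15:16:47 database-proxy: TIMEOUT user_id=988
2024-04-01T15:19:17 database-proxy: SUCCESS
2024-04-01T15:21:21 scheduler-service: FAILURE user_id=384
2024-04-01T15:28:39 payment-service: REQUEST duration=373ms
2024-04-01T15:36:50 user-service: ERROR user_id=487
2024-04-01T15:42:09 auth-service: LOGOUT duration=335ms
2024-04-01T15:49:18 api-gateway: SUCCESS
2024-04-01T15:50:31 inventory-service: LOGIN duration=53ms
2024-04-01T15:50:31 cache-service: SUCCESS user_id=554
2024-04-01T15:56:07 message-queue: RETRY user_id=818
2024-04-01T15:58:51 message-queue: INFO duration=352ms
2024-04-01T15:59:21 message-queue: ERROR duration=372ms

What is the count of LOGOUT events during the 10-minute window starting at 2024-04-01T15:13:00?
0

To count events in the time window:

1. Window boundaries: 2024-04-01T15:13:00 to 2024-04-01T15:23:00
2. Filter for LOGOUT events within this window
3. Count matching events: 0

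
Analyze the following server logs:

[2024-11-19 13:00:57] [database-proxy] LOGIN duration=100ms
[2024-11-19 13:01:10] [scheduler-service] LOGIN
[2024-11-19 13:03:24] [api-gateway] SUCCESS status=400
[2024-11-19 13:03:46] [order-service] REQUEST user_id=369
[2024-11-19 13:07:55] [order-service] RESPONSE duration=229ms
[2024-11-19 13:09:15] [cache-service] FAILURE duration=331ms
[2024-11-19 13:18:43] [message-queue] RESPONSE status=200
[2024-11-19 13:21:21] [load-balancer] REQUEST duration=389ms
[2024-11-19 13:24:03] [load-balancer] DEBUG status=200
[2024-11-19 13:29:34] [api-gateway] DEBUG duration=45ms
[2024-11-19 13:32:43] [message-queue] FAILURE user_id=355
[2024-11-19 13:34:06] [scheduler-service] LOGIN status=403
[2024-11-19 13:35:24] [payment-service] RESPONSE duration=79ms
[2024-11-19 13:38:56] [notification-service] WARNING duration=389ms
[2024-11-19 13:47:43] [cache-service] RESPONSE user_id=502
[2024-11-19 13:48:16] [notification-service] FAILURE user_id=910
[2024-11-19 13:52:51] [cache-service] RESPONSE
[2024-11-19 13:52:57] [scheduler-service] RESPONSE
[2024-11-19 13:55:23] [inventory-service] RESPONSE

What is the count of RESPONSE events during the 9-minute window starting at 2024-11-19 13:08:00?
0

To count events in the time window:

1. Window boundaries: 2024-11-19 13:08:00 to 2024-11-19 13:17:00
2. Filter for RESPONSE events within this window
3. Count matching events: 0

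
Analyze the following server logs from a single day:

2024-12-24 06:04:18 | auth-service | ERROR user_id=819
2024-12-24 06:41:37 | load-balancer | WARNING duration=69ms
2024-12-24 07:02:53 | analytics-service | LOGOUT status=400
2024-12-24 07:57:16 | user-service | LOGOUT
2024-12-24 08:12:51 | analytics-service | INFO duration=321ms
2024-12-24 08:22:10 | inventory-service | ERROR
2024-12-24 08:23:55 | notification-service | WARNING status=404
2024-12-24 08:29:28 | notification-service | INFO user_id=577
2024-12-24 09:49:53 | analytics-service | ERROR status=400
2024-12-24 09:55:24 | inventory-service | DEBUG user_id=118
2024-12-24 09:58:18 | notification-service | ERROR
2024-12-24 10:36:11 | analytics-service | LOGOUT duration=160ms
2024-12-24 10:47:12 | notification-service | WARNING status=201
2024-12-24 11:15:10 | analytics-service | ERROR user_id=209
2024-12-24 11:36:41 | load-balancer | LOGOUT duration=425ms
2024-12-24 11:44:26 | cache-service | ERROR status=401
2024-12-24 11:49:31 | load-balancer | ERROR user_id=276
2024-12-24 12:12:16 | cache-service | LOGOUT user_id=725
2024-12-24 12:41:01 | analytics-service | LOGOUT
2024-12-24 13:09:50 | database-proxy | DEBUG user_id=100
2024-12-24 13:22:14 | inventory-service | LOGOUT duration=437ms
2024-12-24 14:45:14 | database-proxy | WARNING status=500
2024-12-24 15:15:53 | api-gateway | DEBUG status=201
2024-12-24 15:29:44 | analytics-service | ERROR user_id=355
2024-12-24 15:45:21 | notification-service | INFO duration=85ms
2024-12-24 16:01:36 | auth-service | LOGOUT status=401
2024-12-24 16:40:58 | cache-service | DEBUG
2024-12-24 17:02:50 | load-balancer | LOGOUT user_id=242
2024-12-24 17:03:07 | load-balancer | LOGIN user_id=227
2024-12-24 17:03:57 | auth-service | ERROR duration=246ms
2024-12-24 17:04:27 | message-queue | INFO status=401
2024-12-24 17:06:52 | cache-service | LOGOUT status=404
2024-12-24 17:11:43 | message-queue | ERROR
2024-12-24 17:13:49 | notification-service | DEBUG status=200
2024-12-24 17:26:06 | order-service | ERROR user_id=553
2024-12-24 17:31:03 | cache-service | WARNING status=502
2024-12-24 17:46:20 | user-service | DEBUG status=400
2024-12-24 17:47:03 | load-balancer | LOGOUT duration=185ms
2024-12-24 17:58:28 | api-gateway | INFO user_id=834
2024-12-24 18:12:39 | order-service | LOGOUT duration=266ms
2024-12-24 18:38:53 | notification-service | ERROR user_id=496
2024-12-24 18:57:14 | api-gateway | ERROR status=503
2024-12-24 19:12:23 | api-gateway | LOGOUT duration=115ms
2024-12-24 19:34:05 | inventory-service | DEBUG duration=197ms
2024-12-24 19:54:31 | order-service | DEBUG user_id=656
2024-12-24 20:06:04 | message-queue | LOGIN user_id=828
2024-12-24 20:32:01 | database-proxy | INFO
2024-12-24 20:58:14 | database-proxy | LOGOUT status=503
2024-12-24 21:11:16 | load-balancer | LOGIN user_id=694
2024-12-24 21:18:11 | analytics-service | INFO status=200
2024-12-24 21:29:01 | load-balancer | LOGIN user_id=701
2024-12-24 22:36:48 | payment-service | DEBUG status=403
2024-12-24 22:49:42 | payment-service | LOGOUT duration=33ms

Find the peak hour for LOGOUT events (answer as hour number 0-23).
17

To find the peak hour:

1. Group all LOGOUT events by hour
2. Count events in each hour
3. Find hour with maximum count
4. Peak hour: 17 (with 3 events)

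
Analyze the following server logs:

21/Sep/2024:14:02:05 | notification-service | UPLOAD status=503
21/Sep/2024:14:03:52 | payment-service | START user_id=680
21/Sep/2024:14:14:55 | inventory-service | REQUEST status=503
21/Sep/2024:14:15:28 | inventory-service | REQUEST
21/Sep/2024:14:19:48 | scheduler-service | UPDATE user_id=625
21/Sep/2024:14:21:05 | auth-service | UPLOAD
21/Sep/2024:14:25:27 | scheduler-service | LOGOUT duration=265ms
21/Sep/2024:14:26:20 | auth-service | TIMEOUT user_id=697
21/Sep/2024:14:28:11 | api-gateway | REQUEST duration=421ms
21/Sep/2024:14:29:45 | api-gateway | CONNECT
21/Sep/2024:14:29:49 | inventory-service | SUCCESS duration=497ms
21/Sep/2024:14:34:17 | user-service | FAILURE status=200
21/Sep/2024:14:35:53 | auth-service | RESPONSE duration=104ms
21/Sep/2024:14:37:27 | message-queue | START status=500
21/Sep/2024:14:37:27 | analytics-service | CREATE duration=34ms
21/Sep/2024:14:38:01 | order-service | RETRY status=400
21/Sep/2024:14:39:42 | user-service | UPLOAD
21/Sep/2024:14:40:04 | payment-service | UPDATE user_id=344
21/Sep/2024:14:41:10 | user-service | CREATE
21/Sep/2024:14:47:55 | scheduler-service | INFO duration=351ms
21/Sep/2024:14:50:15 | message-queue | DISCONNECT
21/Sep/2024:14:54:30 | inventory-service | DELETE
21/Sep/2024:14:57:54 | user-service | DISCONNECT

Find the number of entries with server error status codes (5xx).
3

To find matching entries:

1. Pattern to match: server error status codes (5xx)
2. Scan each log entry for the pattern
3. Count matches: 3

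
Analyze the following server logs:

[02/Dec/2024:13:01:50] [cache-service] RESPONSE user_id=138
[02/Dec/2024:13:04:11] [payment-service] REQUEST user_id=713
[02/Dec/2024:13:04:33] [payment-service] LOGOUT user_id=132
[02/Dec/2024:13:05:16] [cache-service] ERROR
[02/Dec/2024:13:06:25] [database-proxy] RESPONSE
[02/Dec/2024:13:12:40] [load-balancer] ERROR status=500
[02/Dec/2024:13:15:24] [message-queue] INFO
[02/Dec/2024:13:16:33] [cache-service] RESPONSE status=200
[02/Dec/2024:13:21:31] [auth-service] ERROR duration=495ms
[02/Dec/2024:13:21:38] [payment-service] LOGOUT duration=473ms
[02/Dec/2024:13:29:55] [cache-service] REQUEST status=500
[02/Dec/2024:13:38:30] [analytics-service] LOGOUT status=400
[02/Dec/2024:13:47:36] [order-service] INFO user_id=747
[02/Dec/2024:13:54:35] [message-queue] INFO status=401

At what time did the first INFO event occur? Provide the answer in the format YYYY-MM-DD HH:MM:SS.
2024-12-02 13:15:24

To find the first event:

1. Filter for all INFO events
2. Sort by timestamp
3. Select the first one
4. Timestamp: 2024-12-02 13:15:24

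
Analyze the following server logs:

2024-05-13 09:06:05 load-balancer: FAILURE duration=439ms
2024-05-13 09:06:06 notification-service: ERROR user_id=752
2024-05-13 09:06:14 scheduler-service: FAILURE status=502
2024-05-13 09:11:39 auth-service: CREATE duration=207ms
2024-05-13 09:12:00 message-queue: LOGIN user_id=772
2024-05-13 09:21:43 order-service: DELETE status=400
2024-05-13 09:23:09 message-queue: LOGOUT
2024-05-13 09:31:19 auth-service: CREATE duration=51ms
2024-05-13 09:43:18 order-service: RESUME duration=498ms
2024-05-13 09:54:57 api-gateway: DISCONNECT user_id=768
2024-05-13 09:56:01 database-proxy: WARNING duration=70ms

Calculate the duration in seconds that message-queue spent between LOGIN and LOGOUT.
669

To calculate state duration:

1. Find LOGIN event for message-queue: 2024-05-13 09:12:00
2. Find LOGOUT event for message-queue: 2024-05-13 09:23:09
3. Calculate duration: 2024-05-13 09:23:09 - 2024-05-13 09:12:00 = 669 seconds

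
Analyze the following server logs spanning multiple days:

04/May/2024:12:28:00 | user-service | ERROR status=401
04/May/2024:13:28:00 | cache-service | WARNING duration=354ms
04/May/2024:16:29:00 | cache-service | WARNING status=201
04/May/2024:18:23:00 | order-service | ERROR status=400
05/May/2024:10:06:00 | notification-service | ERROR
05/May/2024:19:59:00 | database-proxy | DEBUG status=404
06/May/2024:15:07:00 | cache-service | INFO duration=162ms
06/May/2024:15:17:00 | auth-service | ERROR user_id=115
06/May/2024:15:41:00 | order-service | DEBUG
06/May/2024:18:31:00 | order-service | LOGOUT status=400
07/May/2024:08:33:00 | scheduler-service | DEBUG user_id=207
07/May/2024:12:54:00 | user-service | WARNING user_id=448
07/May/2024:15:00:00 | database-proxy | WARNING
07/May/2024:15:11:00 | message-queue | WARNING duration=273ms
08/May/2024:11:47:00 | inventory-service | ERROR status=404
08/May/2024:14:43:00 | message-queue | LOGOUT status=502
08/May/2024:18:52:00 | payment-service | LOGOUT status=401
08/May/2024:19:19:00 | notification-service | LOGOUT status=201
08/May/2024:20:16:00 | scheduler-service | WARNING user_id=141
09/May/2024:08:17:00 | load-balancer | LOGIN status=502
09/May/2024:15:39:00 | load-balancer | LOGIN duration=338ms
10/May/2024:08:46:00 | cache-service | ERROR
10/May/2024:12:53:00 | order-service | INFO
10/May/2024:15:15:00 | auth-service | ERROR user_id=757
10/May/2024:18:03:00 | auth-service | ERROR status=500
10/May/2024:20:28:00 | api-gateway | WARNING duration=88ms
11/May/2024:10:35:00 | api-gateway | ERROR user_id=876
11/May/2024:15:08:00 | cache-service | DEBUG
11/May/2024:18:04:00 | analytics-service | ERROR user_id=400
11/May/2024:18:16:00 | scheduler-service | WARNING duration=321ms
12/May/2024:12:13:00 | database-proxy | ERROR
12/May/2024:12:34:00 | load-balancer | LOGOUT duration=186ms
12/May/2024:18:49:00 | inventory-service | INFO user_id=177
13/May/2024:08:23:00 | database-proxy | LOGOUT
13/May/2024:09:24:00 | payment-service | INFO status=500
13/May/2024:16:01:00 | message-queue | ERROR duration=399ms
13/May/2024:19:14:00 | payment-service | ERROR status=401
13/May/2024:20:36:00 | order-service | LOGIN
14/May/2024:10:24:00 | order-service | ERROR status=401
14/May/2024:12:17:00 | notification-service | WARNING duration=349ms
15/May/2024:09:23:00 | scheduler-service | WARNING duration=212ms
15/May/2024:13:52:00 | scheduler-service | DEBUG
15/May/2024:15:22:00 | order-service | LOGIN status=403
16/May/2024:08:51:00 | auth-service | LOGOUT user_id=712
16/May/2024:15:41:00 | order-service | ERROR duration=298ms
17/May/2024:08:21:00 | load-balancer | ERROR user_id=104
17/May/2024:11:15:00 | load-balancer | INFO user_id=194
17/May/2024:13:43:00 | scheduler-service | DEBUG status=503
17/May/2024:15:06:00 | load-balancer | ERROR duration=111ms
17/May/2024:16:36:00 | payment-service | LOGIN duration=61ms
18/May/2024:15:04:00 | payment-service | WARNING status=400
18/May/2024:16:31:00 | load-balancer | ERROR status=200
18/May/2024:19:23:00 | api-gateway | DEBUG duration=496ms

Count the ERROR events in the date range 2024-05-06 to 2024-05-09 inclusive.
2

To filter by date range:

1. Date range: 2024-05-06 through 2024-05-09, both dates inclusive
2. Filter for ERROR events whose date falls in this range
3. Count matching events: 2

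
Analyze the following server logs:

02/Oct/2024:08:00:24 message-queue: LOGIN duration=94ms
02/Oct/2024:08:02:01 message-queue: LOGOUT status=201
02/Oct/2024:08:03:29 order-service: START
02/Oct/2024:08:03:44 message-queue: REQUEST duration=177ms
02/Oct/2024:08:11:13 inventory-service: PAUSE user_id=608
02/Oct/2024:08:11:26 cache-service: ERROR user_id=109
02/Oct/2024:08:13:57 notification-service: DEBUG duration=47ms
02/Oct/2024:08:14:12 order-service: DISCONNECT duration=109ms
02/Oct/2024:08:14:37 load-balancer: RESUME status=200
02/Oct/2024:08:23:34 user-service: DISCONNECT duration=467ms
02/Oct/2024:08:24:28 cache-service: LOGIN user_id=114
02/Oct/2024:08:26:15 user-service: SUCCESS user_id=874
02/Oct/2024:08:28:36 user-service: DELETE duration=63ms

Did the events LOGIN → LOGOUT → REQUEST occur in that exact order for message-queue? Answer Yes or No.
Yes

To verify sequence order:

1. Find all events in sequence LOGIN → LOGOUT → REQUEST for message-queue
2. Extract their timestamps
3. Check if timestamps are in ascending order
4. Result: Yes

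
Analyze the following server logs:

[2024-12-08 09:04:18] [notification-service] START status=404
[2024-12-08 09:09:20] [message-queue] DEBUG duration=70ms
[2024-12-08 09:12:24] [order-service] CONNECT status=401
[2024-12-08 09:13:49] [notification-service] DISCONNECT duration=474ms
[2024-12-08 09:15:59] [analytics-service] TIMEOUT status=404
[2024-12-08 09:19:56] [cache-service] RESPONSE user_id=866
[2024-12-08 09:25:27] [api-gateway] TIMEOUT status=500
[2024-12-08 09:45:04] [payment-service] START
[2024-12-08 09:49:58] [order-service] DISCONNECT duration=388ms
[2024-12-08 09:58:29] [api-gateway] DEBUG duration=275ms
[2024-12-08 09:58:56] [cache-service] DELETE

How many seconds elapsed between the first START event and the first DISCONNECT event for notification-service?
571

To find the time between events:

1. Locate the first START event for notification-service: 2024-12-08 09:04:18
2. Locate the first DISCONNECT event for notification-service: 2024-12-08 09:13:49
3. Calculate the difference: 2024-12-08 09:13:49 - 2024-12-08 09:04:18 = 571 seconds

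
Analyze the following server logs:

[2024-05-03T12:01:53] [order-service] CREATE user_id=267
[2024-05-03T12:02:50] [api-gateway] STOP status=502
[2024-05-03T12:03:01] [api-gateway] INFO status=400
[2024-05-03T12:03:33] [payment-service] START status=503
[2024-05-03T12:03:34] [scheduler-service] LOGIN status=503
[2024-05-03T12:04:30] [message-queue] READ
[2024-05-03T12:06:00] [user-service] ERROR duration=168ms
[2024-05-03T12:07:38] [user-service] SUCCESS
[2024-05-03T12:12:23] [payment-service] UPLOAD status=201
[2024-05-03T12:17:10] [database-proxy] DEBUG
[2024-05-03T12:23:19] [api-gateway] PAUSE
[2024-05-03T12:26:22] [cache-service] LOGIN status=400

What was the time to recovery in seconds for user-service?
98

To calculate recovery time:

1. Find ERROR event for user-service: 2024-05-03T12:06:00
2. Find next SUCCESS event for user-service: 2024-05-03T12:07:38
3. Recovery time: 2024-05-03T12:07:38 - 2024-05-03T12:06:00 = 98 seconds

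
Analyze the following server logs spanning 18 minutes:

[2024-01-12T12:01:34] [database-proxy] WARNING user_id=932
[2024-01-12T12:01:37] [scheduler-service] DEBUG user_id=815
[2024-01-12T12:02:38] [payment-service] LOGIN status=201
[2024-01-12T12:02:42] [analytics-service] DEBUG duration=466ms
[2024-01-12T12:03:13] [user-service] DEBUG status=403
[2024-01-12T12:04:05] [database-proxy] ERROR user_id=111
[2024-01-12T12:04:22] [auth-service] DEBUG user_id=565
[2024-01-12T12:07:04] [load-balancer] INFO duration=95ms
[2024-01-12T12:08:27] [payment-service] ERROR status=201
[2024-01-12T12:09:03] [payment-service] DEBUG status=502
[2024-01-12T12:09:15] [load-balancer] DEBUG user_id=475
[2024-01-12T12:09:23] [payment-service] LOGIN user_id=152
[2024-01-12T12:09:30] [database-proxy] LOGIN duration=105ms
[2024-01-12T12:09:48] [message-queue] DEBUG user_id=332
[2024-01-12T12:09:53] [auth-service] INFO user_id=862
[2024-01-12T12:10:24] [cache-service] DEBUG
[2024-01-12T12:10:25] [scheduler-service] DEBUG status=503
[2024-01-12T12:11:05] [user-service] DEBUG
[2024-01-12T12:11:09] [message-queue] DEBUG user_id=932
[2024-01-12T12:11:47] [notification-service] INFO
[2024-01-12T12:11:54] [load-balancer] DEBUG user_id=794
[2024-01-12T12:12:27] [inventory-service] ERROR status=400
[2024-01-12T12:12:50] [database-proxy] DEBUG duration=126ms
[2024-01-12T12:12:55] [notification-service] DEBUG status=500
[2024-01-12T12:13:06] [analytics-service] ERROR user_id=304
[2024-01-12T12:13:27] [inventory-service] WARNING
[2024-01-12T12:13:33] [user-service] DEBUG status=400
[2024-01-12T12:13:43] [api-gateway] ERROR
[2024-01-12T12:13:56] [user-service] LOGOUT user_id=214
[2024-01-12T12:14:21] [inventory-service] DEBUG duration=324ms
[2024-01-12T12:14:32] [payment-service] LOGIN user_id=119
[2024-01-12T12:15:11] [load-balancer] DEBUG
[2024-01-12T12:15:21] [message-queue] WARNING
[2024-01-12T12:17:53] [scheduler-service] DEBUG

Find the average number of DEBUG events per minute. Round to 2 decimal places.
1.0

To calculate the rate:

1. Count total DEBUG events: 18
2. Total time period: 18 minutes
3. Rate = 18 / 18 = 1.0 events per minute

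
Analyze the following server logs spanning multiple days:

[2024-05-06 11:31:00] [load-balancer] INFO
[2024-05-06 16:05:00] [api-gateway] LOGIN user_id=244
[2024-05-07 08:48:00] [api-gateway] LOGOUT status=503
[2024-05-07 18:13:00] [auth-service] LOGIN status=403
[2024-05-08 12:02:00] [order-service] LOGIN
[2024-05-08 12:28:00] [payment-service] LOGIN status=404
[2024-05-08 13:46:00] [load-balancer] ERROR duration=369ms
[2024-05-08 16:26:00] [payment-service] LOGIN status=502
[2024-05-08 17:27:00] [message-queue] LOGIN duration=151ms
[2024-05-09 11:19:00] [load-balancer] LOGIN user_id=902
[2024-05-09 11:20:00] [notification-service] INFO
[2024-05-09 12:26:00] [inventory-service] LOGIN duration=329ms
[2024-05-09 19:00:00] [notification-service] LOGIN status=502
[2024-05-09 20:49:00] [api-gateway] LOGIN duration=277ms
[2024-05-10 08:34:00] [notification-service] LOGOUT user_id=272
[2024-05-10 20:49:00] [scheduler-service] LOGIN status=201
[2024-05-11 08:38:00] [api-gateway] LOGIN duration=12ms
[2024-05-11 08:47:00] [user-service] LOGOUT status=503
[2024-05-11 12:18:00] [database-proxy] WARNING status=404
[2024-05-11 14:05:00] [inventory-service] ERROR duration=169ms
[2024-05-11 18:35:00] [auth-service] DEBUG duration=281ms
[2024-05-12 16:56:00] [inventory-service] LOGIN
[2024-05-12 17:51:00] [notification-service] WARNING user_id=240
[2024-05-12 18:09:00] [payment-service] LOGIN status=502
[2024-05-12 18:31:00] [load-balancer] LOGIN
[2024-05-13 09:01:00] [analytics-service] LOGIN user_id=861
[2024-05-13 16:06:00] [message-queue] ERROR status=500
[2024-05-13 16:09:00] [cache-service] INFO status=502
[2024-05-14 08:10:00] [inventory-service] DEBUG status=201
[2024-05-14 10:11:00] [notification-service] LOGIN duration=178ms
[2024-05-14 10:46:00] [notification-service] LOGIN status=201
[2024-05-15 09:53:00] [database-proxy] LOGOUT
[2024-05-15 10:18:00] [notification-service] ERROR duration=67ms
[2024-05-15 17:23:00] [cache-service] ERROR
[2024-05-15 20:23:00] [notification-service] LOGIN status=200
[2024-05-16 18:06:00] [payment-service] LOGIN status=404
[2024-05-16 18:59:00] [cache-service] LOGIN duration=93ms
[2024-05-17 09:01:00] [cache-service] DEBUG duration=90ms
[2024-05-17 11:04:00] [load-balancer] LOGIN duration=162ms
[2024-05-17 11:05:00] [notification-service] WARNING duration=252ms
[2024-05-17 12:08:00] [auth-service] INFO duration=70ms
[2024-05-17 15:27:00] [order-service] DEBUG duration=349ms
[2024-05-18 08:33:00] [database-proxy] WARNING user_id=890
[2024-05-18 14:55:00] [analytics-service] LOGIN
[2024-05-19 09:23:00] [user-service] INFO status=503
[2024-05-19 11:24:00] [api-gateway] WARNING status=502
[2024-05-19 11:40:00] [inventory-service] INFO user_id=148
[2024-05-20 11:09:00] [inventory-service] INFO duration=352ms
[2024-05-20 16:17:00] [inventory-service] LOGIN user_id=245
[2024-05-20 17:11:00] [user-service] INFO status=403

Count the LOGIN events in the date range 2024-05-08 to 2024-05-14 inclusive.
16

To filter by date range:

1. Date range: 2024-05-08 through 2024-05-14, both dates inclusive
2. Filter for LOGIN events whose date falls in this range
3. Count matching events: 16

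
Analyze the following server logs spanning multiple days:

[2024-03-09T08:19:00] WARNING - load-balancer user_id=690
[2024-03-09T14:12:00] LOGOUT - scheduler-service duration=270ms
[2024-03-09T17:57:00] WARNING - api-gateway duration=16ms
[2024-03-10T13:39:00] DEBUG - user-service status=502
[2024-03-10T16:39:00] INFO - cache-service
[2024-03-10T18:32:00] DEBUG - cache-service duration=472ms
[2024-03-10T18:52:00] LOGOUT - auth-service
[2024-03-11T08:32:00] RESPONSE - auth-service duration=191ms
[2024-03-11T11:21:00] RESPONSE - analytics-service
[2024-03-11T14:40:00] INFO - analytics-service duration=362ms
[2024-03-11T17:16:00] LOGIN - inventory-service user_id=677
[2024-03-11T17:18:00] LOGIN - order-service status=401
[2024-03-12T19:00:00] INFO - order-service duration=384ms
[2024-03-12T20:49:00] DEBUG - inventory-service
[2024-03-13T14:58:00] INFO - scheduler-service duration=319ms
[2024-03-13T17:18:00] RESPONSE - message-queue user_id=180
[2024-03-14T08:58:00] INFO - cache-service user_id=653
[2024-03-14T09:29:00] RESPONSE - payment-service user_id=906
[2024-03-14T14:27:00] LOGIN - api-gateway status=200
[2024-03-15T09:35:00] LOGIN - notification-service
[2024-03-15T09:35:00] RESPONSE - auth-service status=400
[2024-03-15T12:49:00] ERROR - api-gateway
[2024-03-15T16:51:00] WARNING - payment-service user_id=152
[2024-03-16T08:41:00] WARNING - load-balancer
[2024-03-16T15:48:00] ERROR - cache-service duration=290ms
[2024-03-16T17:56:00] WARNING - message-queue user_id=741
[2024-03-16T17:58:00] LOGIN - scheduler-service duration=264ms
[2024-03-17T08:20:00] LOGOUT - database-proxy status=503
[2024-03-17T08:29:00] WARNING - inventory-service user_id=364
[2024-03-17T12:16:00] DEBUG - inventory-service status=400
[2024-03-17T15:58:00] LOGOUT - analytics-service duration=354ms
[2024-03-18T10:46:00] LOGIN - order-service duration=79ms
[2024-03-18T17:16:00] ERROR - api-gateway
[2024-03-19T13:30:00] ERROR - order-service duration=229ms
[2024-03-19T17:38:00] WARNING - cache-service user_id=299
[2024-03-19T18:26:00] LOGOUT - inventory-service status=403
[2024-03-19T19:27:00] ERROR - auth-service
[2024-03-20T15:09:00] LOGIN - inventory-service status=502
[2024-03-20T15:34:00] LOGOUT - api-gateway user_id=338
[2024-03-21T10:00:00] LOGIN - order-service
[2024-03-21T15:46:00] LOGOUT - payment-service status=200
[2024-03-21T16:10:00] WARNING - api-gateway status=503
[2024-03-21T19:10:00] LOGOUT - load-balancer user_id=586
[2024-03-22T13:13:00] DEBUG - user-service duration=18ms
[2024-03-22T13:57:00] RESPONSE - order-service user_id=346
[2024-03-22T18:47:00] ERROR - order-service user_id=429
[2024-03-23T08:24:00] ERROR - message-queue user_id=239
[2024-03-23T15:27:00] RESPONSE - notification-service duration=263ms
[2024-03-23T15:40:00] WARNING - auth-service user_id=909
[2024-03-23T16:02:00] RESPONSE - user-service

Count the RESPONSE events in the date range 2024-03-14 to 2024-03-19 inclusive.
2

To filter by date range:

1. Date range: 2024-03-14 through 2024-03-19, both dates inclusive
2. Filter for RESPONSE events whose date falls in this range
3. Count matching events: 2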